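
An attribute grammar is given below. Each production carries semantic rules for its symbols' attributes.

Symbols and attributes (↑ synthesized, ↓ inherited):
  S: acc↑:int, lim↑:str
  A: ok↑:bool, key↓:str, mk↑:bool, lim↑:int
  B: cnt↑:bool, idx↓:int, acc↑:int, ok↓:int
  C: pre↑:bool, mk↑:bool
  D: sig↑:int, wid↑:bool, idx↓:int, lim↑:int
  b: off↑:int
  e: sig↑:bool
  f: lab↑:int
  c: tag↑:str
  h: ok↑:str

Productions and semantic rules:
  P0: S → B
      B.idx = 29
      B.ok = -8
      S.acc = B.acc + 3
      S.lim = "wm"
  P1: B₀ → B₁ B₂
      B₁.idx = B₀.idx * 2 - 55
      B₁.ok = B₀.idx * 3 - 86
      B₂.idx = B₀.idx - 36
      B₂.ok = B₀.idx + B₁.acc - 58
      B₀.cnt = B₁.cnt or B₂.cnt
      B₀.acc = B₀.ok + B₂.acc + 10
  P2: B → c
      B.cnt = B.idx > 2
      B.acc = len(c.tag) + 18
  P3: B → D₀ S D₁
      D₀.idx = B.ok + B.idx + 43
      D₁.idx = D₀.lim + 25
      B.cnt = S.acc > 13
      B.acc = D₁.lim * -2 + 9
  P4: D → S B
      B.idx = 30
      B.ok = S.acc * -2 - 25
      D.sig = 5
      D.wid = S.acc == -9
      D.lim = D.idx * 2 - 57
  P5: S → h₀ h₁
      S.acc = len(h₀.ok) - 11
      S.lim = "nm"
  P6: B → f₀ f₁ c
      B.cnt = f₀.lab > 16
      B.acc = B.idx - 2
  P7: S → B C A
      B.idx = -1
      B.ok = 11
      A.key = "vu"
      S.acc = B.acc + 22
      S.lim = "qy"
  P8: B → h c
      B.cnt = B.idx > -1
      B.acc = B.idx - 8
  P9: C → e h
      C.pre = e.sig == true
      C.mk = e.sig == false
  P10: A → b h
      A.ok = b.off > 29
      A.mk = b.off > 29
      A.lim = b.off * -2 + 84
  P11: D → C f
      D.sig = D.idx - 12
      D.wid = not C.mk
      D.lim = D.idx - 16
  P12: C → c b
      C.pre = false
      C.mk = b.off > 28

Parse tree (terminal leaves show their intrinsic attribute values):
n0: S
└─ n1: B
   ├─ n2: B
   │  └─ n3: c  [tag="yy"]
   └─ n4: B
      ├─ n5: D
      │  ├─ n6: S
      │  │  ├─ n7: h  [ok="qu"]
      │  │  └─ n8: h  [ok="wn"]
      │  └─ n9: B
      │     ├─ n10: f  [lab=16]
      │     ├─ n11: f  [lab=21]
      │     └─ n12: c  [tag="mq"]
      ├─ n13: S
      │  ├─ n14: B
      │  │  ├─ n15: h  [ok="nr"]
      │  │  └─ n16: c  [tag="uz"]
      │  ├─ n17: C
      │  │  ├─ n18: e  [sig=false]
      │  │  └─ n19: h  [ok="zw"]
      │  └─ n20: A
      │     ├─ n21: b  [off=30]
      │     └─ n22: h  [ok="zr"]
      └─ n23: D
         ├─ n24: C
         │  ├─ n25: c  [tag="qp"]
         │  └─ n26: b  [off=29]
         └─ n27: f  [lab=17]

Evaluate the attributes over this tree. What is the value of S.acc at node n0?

1. n1.idx = 29  [29]
2. n1.ok = -8  [-8]
3. n2.idx = 3  [B₀.idx * 2 - 55]
4. n2.ok = 1  [B₀.idx * 3 - 86]
5. n3.tag = "yy"  [terminal]
6. n2.cnt = true  [B.idx > 2]
7. n2.acc = 20  [len(c.tag) + 18]
8. n4.idx = -7  [B₀.idx - 36]
9. n4.ok = -9  [B₀.idx + B₁.acc - 58]
10. n5.idx = 27  [B.ok + B.idx + 43]
11. n7.ok = "qu"  [terminal]
12. n8.ok = "wn"  [terminal]
13. n6.acc = -9  [len(h₀.ok) - 11]
14. n6.lim = "nm"  ["nm"]
15. n9.idx = 30  [30]
16. n9.ok = -7  [S.acc * -2 - 25]
17. n10.lab = 16  [terminal]
18. n11.lab = 21  [terminal]
19. n12.tag = "mq"  [terminal]
20. n9.cnt = false  [f₀.lab > 16]
21. n9.acc = 28  [B.idx - 2]
22. n5.sig = 5  [5]
23. n5.wid = true  [S.acc == -9]
24. n5.lim = -3  [D.idx * 2 - 57]
25. n14.idx = -1  [-1]
26. n14.ok = 11  [11]
27. n15.ok = "nr"  [terminal]
28. n16.tag = "uz"  [terminal]
29. n14.cnt = false  [B.idx > -1]
30. n14.acc = -9  [B.idx - 8]
31. n18.sig = false  [terminal]
32. n19.ok = "zw"  [terminal]
33. n17.pre = false  [e.sig == true]
34. n17.mk = true  [e.sig == false]
35. n20.key = "vu"  ["vu"]
36. n21.off = 30  [terminal]
37. n22.ok = "zr"  [terminal]
38. n20.ok = true  [b.off > 29]
39. n20.mk = true  [b.off > 29]
40. n20.lim = 24  [b.off * -2 + 84]
41. n13.acc = 13  [B.acc + 22]
42. n13.lim = "qy"  ["qy"]
43. n23.idx = 22  [D₀.lim + 25]
44. n25.tag = "qp"  [terminal]
45. n26.off = 29  [terminal]
46. n24.pre = false  [false]
47. n24.mk = true  [b.off > 28]
48. n27.lab = 17  [terminal]
49. n23.sig = 10  [D.idx - 12]
50. n23.wid = false  [not C.mk]
51. n23.lim = 6  [D.idx - 16]
52. n4.cnt = false  [S.acc > 13]
53. n4.acc = -3  [D₁.lim * -2 + 9]
54. n1.cnt = true  [B₁.cnt or B₂.cnt]
55. n1.acc = -1  [B₀.ok + B₂.acc + 10]
56. n0.acc = 2  [B.acc + 3]
57. n0.lim = "wm"  ["wm"]

2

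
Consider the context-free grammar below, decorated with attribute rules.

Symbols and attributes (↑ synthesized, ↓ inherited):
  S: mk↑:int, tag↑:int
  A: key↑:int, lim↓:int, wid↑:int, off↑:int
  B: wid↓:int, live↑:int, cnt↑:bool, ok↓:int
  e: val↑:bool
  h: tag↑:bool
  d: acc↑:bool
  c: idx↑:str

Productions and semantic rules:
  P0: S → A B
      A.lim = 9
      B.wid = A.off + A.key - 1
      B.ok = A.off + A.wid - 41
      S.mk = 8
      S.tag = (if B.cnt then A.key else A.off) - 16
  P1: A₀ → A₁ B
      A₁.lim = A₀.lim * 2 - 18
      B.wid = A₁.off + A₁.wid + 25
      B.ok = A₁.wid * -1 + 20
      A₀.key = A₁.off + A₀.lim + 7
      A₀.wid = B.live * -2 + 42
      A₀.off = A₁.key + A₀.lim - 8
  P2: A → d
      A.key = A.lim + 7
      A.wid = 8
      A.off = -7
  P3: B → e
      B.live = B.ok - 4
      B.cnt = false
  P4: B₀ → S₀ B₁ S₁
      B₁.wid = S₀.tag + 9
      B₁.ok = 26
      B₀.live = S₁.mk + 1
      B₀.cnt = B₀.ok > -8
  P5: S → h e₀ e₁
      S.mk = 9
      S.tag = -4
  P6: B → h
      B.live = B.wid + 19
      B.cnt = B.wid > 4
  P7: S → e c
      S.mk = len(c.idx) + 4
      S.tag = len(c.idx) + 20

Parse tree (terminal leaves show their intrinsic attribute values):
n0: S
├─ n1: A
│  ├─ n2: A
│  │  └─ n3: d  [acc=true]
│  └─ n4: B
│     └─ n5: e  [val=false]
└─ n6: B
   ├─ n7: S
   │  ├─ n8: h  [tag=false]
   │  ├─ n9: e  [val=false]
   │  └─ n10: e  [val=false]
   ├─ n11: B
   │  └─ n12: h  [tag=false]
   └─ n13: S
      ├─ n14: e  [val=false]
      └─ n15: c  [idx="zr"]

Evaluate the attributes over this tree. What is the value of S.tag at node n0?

1. n1.lim = 9  [9]
2. n2.lim = 0  [A₀.lim * 2 - 18]
3. n3.acc = true  [terminal]
4. n2.key = 7  [A.lim + 7]
5. n2.wid = 8  [8]
6. n2.off = -7  [-7]
7. n4.wid = 26  [A₁.off + A₁.wid + 25]
8. n4.ok = 12  [A₁.wid * -1 + 20]
9. n5.val = false  [terminal]
10. n4.live = 8  [B.ok - 4]
11. n4.cnt = false  [false]
12. n1.key = 9  [A₁.off + A₀.lim + 7]
13. n1.wid = 26  [B.live * -2 + 42]
14. n1.off = 8  [A₁.key + A₀.lim - 8]
15. n6.wid = 16  [A.off + A.key - 1]
16. n6.ok = -7  [A.off + A.wid - 41]
17. n8.tag = false  [terminal]
18. n9.val = false  [terminal]
19. n10.val = false  [terminal]
20. n7.mk = 9  [9]
21. n7.tag = -4  [-4]
22. n11.wid = 5  [S₀.tag + 9]
23. n11.ok = 26  [26]
24. n12.tag = false  [terminal]
25. n11.live = 24  [B.wid + 19]
26. n11.cnt = true  [B.wid > 4]
27. n14.val = false  [terminal]
28. n15.idx = "zr"  [terminal]
29. n13.mk = 6  [len(c.idx) + 4]
30. n13.tag = 22  [len(c.idx) + 20]
31. n6.live = 7  [S₁.mk + 1]
32. n6.cnt = true  [B₀.ok > -8]
33. n0.mk = 8  [8]
34. n0.tag = -7  [(if B.cnt then A.key else A.off) - 16]

-7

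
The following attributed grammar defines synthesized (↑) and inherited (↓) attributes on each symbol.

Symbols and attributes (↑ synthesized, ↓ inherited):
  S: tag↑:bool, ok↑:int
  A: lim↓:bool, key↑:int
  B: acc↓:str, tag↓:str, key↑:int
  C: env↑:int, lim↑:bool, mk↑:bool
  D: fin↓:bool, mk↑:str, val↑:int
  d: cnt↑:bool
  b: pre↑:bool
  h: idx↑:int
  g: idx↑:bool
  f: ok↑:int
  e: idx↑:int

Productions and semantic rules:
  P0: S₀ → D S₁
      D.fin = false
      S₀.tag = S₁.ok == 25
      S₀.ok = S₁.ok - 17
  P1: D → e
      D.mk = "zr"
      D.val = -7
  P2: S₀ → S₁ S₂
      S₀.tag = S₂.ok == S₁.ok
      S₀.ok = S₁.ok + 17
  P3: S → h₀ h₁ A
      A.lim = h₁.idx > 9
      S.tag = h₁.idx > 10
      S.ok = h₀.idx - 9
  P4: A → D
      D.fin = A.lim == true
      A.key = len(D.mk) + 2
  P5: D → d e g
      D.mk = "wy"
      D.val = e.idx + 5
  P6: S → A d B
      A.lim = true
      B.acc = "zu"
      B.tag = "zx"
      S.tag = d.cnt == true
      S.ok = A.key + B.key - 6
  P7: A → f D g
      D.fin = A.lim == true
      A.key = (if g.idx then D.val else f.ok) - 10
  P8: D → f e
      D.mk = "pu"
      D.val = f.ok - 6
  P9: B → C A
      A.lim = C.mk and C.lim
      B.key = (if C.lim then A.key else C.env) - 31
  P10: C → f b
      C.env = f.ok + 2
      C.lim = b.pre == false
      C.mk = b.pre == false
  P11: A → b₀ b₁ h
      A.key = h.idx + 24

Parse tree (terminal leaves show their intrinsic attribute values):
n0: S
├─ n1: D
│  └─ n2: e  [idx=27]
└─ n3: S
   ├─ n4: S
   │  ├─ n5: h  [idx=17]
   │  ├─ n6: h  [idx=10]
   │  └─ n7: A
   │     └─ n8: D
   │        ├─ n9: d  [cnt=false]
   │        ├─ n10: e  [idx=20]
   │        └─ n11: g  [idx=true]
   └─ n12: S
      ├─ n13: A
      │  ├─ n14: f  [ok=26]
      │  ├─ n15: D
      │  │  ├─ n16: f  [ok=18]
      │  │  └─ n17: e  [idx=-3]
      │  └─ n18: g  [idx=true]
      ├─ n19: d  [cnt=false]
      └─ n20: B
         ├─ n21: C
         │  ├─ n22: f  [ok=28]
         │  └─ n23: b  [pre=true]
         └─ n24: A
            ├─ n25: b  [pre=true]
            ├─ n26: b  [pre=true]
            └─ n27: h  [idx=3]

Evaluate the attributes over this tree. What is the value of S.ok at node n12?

1. n1.fin = false  [false]
2. n2.idx = 27  [terminal]
3. n1.mk = "zr"  ["zr"]
4. n1.val = -7  [-7]
5. n5.idx = 17  [terminal]
6. n6.idx = 10  [terminal]
7. n7.lim = true  [h₁.idx > 9]
8. n8.fin = true  [A.lim == true]
9. n9.cnt = false  [terminal]
10. n10.idx = 20  [terminal]
11. n11.idx = true  [terminal]
12. n8.mk = "wy"  ["wy"]
13. n8.val = 25  [e.idx + 5]
14. n7.key = 4  [len(D.mk) + 2]
15. n4.tag = false  [h₁.idx > 10]
16. n4.ok = 8  [h₀.idx - 9]
17. n13.lim = true  [true]
18. n14.ok = 26  [terminal]
19. n15.fin = true  [A.lim == true]
20. n16.ok = 18  [terminal]
21. n17.idx = -3  [terminal]
22. n15.mk = "pu"  ["pu"]
23. n15.val = 12  [f.ok - 6]
24. n18.idx = true  [terminal]
25. n13.key = 2  [(if g.idx then D.val else f.ok) - 10]
26. n19.cnt = false  [terminal]
27. n20.acc = "zu"  ["zu"]
28. n20.tag = "zx"  ["zx"]
29. n22.ok = 28  [terminal]
30. n23.pre = true  [terminal]
31. n21.env = 30  [f.ok + 2]
32. n21.lim = false  [b.pre == false]
33. n21.mk = false  [b.pre == false]
34. n24.lim = false  [C.mk and C.lim]
35. n25.pre = true  [terminal]
36. n26.pre = true  [terminal]
37. n27.idx = 3  [terminal]
38. n24.key = 27  [h.idx + 24]
39. n20.key = -1  [(if C.lim then A.key else C.env) - 31]
40. n12.tag = false  [d.cnt == true]
41. n12.ok = -5  [A.key + B.key - 6]
42. n3.tag = false  [S₂.ok == S₁.ok]
43. n3.ok = 25  [S₁.ok + 17]
44. n0.tag = true  [S₁.ok == 25]
45. n0.ok = 8  [S₁.ok - 17]

-5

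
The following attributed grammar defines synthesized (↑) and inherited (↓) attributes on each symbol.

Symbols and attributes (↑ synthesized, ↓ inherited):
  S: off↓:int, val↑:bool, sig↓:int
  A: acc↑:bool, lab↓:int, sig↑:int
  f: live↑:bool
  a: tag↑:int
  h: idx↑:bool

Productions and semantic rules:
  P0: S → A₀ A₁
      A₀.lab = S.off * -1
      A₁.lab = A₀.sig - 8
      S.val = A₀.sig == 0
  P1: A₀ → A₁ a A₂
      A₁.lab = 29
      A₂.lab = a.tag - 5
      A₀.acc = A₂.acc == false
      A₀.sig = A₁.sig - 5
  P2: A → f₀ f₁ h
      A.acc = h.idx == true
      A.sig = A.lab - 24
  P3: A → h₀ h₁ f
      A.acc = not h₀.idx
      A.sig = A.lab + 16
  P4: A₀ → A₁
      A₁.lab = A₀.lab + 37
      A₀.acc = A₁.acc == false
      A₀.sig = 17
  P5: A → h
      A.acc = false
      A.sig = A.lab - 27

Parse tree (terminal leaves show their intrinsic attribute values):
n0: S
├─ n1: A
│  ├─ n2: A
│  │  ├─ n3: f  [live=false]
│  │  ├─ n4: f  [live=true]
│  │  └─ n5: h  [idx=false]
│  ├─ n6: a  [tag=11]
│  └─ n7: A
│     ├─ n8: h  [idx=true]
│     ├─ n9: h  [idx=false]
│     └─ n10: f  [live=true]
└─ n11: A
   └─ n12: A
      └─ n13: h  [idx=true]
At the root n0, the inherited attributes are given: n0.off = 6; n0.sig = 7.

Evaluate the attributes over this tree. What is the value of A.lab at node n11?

-8

1. n0.off = 6  [given at root]
2. n0.sig = 7  [given at root]
3. n1.lab = -6  [S.off * -1]
4. n2.lab = 29  [29]
5. n3.live = false  [terminal]
6. n4.live = true  [terminal]
7. n5.idx = false  [terminal]
8. n2.acc = false  [h.idx == true]
9. n2.sig = 5  [A.lab - 24]
10. n6.tag = 11  [terminal]
11. n7.lab = 6  [a.tag - 5]
12. n8.idx = true  [terminal]
13. n9.idx = false  [terminal]
14. n10.live = true  [terminal]
15. n7.acc = false  [not h₀.idx]
16. n7.sig = 22  [A.lab + 16]
17. n1.acc = true  [A₂.acc == false]
18. n1.sig = 0  [A₁.sig - 5]
19. n11.lab = -8  [A₀.sig - 8]
20. n12.lab = 29  [A₀.lab + 37]
21. n13.idx = true  [terminal]
22. n12.acc = false  [false]
23. n12.sig = 2  [A.lab - 27]
24. n11.acc = true  [A₁.acc == false]
25. n11.sig = 17  [17]
26. n0.val = true  [A₀.sig == 0]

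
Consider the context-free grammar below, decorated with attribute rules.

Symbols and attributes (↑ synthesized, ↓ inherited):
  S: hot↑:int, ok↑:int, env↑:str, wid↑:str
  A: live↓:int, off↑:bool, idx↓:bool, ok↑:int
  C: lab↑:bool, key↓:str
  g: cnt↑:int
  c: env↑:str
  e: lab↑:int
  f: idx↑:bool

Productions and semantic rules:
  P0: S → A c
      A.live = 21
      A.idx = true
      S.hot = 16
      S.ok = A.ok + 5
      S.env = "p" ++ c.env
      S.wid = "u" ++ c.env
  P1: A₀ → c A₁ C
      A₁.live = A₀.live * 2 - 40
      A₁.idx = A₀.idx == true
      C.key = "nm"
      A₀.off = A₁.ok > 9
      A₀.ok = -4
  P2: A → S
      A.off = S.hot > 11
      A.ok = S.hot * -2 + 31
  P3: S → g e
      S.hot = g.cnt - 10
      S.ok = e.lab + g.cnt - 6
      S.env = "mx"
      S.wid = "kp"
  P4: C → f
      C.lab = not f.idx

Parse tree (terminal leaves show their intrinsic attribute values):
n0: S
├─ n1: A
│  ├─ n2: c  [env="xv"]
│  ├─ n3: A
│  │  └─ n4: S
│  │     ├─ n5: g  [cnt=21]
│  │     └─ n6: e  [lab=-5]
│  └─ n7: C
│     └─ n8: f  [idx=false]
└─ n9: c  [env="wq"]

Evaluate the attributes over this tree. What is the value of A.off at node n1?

false

1. n1.live = 21  [21]
2. n1.idx = true  [true]
3. n2.env = "xv"  [terminal]
4. n3.live = 2  [A₀.live * 2 - 40]
5. n3.idx = true  [A₀.idx == true]
6. n5.cnt = 21  [terminal]
7. n6.lab = -5  [terminal]
8. n4.hot = 11  [g.cnt - 10]
9. n4.ok = 10  [e.lab + g.cnt - 6]
10. n4.env = "mx"  ["mx"]
11. n4.wid = "kp"  ["kp"]
12. n3.off = false  [S.hot > 11]
13. n3.ok = 9  [S.hot * -2 + 31]
14. n7.key = "nm"  ["nm"]
15. n8.idx = false  [terminal]
16. n7.lab = true  [not f.idx]
17. n1.off = false  [A₁.ok > 9]
18. n1.ok = -4  [-4]
19. n9.env = "wq"  [terminal]
20. n0.hot = 16  [16]
21. n0.ok = 1  [A.ok + 5]
22. n0.env = "pwq"  ["p" ++ c.env]
23. n0.wid = "uwq"  ["u" ++ c.env]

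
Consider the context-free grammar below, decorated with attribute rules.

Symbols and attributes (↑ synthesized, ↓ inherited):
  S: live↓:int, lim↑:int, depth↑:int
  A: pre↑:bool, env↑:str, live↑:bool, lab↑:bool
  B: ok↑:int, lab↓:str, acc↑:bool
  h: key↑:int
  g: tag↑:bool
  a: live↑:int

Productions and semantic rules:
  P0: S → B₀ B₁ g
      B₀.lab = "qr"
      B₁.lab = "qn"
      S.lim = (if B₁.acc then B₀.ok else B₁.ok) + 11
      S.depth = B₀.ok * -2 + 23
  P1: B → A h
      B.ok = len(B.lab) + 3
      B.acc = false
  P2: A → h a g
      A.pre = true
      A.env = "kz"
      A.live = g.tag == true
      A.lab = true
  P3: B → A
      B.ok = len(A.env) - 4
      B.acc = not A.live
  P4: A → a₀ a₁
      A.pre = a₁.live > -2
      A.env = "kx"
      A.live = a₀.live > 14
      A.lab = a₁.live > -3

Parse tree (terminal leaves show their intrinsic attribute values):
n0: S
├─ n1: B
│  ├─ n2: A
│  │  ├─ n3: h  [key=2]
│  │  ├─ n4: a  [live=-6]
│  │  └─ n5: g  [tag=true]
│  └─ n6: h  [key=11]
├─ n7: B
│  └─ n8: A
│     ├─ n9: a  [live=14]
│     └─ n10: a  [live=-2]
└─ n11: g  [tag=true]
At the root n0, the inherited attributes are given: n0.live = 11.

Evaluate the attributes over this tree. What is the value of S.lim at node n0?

1. n0.live = 11  [given at root]
2. n1.lab = "qr"  ["qr"]
3. n3.key = 2  [terminal]
4. n4.live = -6  [terminal]
5. n5.tag = true  [terminal]
6. n2.pre = true  [true]
7. n2.env = "kz"  ["kz"]
8. n2.live = true  [g.tag == true]
9. n2.lab = true  [true]
10. n6.key = 11  [terminal]
11. n1.ok = 5  [len(B.lab) + 3]
12. n1.acc = false  [false]
13. n7.lab = "qn"  ["qn"]
14. n9.live = 14  [terminal]
15. n10.live = -2  [terminal]
16. n8.pre = false  [a₁.live > -2]
17. n8.env = "kx"  ["kx"]
18. n8.live = false  [a₀.live > 14]
19. n8.lab = true  [a₁.live > -3]
20. n7.ok = -2  [len(A.env) - 4]
21. n7.acc = true  [not A.live]
22. n11.tag = true  [terminal]
23. n0.lim = 16  [(if B₁.acc then B₀.ok else B₁.ok) + 11]
24. n0.depth = 13  [B₀.ok * -2 + 23]

16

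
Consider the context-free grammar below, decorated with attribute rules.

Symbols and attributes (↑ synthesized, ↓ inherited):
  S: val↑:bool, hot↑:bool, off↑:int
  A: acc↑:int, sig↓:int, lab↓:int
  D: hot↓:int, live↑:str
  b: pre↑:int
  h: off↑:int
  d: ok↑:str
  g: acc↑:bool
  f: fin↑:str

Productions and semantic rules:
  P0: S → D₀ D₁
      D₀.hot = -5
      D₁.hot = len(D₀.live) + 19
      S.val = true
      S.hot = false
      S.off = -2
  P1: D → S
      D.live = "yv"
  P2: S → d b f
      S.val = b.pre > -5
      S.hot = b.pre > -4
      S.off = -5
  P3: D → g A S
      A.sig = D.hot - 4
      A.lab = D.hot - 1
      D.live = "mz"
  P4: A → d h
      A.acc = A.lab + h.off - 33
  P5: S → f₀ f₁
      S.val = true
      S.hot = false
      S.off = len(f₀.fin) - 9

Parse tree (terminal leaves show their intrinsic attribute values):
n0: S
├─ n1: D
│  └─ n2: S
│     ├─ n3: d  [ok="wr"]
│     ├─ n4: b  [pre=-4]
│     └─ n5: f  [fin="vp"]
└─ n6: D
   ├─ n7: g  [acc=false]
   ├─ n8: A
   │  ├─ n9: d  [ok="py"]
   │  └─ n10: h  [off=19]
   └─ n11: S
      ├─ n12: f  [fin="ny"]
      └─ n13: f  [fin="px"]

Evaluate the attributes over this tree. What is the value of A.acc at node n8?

6

1. n1.hot = -5  [-5]
2. n3.ok = "wr"  [terminal]
3. n4.pre = -4  [terminal]
4. n5.fin = "vp"  [terminal]
5. n2.val = true  [b.pre > -5]
6. n2.hot = false  [b.pre > -4]
7. n2.off = -5  [-5]
8. n1.live = "yv"  ["yv"]
9. n6.hot = 21  [len(D₀.live) + 19]
10. n7.acc = false  [terminal]
11. n8.sig = 17  [D.hot - 4]
12. n8.lab = 20  [D.hot - 1]
13. n9.ok = "py"  [terminal]
14. n10.off = 19  [terminal]
15. n8.acc = 6  [A.lab + h.off - 33]
16. n12.fin = "ny"  [terminal]
17. n13.fin = "px"  [terminal]
18. n11.val = true  [true]
19. n11.hot = false  [false]
20. n11.off = -7  [len(f₀.fin) - 9]
21. n6.live = "mz"  ["mz"]
22. n0.val = true  [true]
23. n0.hot = false  [false]
24. n0.off = -2  [-2]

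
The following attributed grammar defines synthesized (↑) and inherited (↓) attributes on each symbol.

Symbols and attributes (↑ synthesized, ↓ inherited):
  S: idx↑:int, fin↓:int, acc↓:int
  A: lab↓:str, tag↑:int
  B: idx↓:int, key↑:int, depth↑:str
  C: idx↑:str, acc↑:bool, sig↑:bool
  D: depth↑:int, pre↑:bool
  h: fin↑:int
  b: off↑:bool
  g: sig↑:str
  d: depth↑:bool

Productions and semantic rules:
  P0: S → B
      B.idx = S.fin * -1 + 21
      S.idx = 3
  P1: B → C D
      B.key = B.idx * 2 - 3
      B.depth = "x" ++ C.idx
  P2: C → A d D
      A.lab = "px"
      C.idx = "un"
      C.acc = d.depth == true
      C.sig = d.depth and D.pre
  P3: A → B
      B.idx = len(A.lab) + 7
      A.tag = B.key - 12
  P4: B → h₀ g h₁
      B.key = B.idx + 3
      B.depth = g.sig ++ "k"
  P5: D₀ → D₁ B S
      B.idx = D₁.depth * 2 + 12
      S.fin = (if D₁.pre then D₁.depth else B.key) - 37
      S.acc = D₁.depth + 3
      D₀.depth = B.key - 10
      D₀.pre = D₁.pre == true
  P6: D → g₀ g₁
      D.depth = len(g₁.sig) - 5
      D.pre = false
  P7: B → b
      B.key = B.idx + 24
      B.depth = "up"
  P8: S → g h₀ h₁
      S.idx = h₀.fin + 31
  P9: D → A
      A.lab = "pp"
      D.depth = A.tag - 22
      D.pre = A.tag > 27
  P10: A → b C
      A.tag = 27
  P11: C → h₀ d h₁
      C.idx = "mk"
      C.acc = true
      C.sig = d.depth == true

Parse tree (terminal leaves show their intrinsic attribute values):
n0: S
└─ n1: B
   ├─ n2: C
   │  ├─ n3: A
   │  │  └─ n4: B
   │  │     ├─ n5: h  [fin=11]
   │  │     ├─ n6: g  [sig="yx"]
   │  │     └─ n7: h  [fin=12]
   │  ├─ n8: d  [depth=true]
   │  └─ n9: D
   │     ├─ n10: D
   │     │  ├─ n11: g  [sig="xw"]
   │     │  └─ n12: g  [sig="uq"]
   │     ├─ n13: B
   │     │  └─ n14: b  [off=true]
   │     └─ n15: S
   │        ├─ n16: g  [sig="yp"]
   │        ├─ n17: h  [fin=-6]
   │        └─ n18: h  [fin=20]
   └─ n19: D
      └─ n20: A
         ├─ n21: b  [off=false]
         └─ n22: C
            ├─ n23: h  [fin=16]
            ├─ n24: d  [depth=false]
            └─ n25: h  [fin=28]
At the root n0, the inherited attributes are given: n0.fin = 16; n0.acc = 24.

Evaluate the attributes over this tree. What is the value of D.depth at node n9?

20

1. n0.fin = 16  [given at root]
2. n0.acc = 24  [given at root]
3. n1.idx = 5  [S.fin * -1 + 21]
4. n3.lab = "px"  ["px"]
5. n4.idx = 9  [len(A.lab) + 7]
6. n5.fin = 11  [terminal]
7. n6.sig = "yx"  [terminal]
8. n7.fin = 12  [terminal]
9. n4.key = 12  [B.idx + 3]
10. n4.depth = "yxk"  [g.sig ++ "k"]
11. n3.tag = 0  [B.key - 12]
12. n8.depth = true  [terminal]
13. n11.sig = "xw"  [terminal]
14. n12.sig = "uq"  [terminal]
15. n10.depth = -3  [len(g₁.sig) - 5]
16. n10.pre = false  [false]
17. n13.idx = 6  [D₁.depth * 2 + 12]
18. n14.off = true  [terminal]
19. n13.key = 30  [B.idx + 24]
20. n13.depth = "up"  ["up"]
21. n15.fin = -7  [(if D₁.pre then D₁.depth else B.key) - 37]
22. n15.acc = 0  [D₁.depth + 3]
23. n16.sig = "yp"  [terminal]
24. n17.fin = -6  [terminal]
25. n18.fin = 20  [terminal]
26. n15.idx = 25  [h₀.fin + 31]
27. n9.depth = 20  [B.key - 10]
28. n9.pre = false  [D₁.pre == true]
29. n2.idx = "un"  ["un"]
30. n2.acc = true  [d.depth == true]
31. n2.sig = false  [d.depth and D.pre]
32. n20.lab = "pp"  ["pp"]
33. n21.off = false  [terminal]
34. n23.fin = 16  [terminal]
35. n24.depth = false  [terminal]
36. n25.fin = 28  [terminal]
37. n22.idx = "mk"  ["mk"]
38. n22.acc = true  [true]
39. n22.sig = false  [d.depth == true]
40. n20.tag = 27  [27]
41. n19.depth = 5  [A.tag - 22]
42. n19.pre = false  [A.tag > 27]
43. n1.key = 7  [B.idx * 2 - 3]
44. n1.depth = "xun"  ["x" ++ C.idx]
45. n0.idx = 3  [3]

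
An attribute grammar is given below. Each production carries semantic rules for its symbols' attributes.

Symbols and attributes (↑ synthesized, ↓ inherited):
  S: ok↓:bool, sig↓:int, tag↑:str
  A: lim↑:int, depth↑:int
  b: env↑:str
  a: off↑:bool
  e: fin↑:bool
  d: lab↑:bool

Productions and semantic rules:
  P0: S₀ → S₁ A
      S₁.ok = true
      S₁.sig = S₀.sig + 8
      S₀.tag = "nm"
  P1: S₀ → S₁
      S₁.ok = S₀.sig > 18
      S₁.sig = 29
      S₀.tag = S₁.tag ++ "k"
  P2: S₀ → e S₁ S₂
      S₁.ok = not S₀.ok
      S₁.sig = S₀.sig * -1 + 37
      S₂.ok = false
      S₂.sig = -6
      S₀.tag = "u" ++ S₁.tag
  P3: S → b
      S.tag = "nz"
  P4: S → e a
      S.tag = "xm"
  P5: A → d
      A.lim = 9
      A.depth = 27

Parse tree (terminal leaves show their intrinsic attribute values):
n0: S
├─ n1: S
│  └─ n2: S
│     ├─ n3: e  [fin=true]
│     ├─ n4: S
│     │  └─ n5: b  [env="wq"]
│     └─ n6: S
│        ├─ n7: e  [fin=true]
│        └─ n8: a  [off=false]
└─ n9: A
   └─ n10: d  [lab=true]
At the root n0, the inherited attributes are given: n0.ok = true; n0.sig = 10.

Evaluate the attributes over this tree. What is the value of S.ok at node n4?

true

1. n0.ok = true  [given at root]
2. n0.sig = 10  [given at root]
3. n1.ok = true  [true]
4. n1.sig = 18  [S₀.sig + 8]
5. n2.ok = false  [S₀.sig > 18]
6. n2.sig = 29  [29]
7. n3.fin = true  [terminal]
8. n4.ok = true  [not S₀.ok]
9. n4.sig = 8  [S₀.sig * -1 + 37]
10. n5.env = "wq"  [terminal]
11. n4.tag = "nz"  ["nz"]
12. n6.ok = false  [false]
13. n6.sig = -6  [-6]
14. n7.fin = true  [terminal]
15. n8.off = false  [terminal]
16. n6.tag = "xm"  ["xm"]
17. n2.tag = "unz"  ["u" ++ S₁.tag]
18. n1.tag = "unzk"  [S₁.tag ++ "k"]
19. n10.lab = true  [terminal]
20. n9.lim = 9  [9]
21. n9.depth = 27  [27]
22. n0.tag = "nm"  ["nm"]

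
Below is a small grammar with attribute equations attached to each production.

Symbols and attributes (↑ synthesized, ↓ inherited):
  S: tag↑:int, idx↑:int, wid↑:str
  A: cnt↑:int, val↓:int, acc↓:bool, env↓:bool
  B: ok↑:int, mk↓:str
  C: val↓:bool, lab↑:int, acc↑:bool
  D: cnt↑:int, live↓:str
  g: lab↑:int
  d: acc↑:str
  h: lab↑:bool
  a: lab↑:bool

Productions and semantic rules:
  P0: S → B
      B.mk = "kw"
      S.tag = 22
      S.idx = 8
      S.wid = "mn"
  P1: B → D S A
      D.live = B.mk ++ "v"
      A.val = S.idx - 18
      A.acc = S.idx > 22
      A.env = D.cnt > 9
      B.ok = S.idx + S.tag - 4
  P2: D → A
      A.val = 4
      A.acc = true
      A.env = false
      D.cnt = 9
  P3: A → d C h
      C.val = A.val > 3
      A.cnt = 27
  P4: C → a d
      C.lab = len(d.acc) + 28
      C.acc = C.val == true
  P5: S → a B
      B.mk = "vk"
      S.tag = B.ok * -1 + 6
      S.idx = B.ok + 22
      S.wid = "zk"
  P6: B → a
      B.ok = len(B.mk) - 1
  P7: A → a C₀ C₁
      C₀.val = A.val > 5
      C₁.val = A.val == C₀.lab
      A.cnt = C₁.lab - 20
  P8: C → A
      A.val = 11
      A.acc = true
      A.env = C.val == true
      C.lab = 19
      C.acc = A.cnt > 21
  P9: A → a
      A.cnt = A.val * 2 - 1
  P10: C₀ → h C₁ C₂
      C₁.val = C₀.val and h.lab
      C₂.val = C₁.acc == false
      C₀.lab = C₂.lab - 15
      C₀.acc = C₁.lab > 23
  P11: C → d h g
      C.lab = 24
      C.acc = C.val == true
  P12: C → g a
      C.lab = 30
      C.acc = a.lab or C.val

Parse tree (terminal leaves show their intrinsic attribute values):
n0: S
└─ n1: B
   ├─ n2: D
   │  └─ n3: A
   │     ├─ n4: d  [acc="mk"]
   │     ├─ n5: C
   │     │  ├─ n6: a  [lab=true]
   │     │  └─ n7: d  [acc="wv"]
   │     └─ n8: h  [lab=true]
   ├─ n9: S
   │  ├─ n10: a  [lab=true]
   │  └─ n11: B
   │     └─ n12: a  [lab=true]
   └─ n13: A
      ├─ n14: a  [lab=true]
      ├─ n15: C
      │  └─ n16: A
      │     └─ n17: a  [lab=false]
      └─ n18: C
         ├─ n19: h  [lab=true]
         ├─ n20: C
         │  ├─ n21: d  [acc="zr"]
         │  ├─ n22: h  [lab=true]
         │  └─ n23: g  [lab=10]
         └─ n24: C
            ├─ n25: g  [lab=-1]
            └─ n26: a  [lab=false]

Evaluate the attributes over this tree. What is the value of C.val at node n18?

false

1. n1.mk = "kw"  ["kw"]
2. n2.live = "kwv"  [B.mk ++ "v"]
3. n3.val = 4  [4]
4. n3.acc = true  [true]
5. n3.env = false  [false]
6. n4.acc = "mk"  [terminal]
7. n5.val = true  [A.val > 3]
8. n6.lab = true  [terminal]
9. n7.acc = "wv"  [terminal]
10. n5.lab = 30  [len(d.acc) + 28]
11. n5.acc = true  [C.val == true]
12. n8.lab = true  [terminal]
13. n3.cnt = 27  [27]
14. n2.cnt = 9  [9]
15. n10.lab = true  [terminal]
16. n11.mk = "vk"  ["vk"]
17. n12.lab = true  [terminal]
18. n11.ok = 1  [len(B.mk) - 1]
19. n9.tag = 5  [B.ok * -1 + 6]
20. n9.idx = 23  [B.ok + 22]
21. n9.wid = "zk"  ["zk"]
22. n13.val = 5  [S.idx - 18]
23. n13.acc = true  [S.idx > 22]
24. n13.env = false  [D.cnt > 9]
25. n14.lab = true  [terminal]
26. n15.val = false  [A.val > 5]
27. n16.val = 11  [11]
28. n16.acc = true  [true]
29. n16.env = false  [C.val == true]
30. n17.lab = false  [terminal]
31. n16.cnt = 21  [A.val * 2 - 1]
32. n15.lab = 19  [19]
33. n15.acc = false  [A.cnt > 21]
34. n18.val = false  [A.val == C₀.lab]
35. n19.lab = true  [terminal]
36. n20.val = false  [C₀.val and h.lab]
37. n21.acc = "zr"  [terminal]
38. n22.lab = true  [terminal]
39. n23.lab = 10  [terminal]
40. n20.lab = 24  [24]
41. n20.acc = false  [C.val == true]
42. n24.val = true  [C₁.acc == false]
43. n25.lab = -1  [terminal]
44. n26.lab = false  [terminal]
45. n24.lab = 30  [30]
46. n24.acc = true  [a.lab or C.val]
47. n18.lab = 15  [C₂.lab - 15]
48. n18.acc = true  [C₁.lab > 23]
49. n13.cnt = -5  [C₁.lab - 20]
50. n1.ok = 24  [S.idx + S.tag - 4]
51. n0.tag = 22  [22]
52. n0.idx = 8  [8]
53. n0.wid = "mn"  ["mn"]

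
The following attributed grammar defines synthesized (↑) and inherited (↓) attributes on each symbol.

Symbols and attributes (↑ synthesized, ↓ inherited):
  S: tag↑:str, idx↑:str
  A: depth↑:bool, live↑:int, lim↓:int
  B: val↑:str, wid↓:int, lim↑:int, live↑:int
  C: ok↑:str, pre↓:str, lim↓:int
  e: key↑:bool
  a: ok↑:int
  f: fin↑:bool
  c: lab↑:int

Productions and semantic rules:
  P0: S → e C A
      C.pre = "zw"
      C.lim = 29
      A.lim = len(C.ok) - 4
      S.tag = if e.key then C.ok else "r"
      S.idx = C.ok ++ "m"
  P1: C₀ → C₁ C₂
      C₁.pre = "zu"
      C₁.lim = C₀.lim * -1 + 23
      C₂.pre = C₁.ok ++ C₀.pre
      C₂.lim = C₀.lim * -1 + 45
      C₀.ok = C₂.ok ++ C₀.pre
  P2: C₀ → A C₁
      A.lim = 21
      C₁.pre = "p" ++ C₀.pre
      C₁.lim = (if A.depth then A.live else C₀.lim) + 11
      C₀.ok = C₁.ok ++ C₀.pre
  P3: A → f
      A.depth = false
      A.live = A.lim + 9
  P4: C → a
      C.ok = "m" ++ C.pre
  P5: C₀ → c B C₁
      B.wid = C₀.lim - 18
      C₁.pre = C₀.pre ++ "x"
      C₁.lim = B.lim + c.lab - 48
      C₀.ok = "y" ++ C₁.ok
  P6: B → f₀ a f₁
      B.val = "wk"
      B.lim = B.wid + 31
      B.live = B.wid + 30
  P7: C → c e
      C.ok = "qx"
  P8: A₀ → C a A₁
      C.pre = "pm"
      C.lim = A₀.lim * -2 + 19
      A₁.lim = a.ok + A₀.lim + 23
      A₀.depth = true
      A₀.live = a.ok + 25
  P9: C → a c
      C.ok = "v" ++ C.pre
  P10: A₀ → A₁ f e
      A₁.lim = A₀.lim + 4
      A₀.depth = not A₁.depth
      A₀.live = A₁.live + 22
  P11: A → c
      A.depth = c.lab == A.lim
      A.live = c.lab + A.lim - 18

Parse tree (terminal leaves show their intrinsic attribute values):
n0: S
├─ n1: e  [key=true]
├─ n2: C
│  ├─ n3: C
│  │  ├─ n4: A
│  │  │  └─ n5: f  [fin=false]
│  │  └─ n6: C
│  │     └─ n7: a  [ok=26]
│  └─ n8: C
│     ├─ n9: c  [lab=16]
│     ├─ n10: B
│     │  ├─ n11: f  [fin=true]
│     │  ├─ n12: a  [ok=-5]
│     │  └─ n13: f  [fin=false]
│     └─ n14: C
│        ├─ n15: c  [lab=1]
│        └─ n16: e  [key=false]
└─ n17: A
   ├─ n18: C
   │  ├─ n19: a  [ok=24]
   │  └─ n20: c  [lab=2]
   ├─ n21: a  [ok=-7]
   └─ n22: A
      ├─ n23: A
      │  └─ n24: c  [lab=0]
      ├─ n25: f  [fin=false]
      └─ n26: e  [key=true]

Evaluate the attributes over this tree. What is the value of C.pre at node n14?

1. n1.key = true  [terminal]
2. n2.pre = "zw"  ["zw"]
3. n2.lim = 29  [29]
4. n3.pre = "zu"  ["zu"]
5. n3.lim = -6  [C₀.lim * -1 + 23]
6. n4.lim = 21  [21]
7. n5.fin = false  [terminal]
8. n4.depth = false  [false]
9. n4.live = 30  [A.lim + 9]
10. n6.pre = "pzu"  ["p" ++ C₀.pre]
11. n6.lim = 5  [(if A.depth then A.live else C₀.lim) + 11]
12. n7.ok = 26  [terminal]
13. n6.ok = "mpzu"  ["m" ++ C.pre]
14. n3.ok = "mpzuzu"  [C₁.ok ++ C₀.pre]
15. n8.pre = "mpzuzuzw"  [C₁.ok ++ C₀.pre]
16. n8.lim = 16  [C₀.lim * -1 + 45]
17. n9.lab = 16  [terminal]
18. n10.wid = -2  [C₀.lim - 18]
19. n11.fin = true  [terminal]
20. n12.ok = -5  [terminal]
21. n13.fin = false  [terminal]
22. n10.val = "wk"  ["wk"]
23. n10.lim = 29  [B.wid + 31]
24. n10.live = 28  [B.wid + 30]
25. n14.pre = "mpzuzuzwx"  [C₀.pre ++ "x"]
26. n14.lim = -3  [B.lim + c.lab - 48]
27. n15.lab = 1  [terminal]
28. n16.key = false  [terminal]
29. n14.ok = "qx"  ["qx"]
30. n8.ok = "yqx"  ["y" ++ C₁.ok]
31. n2.ok = "yqxzw"  [C₂.ok ++ C₀.pre]
32. n17.lim = 1  [len(C.ok) - 4]
33. n18.pre = "pm"  ["pm"]
34. n18.lim = 17  [A₀.lim * -2 + 19]
35. n19.ok = 24  [terminal]
36. n20.lab = 2  [terminal]
37. n18.ok = "vpm"  ["v" ++ C.pre]
38. n21.ok = -7  [terminal]
39. n22.lim = 17  [a.ok + A₀.lim + 23]
40. n23.lim = 21  [A₀.lim + 4]
41. n24.lab = 0  [terminal]
42. n23.depth = false  [c.lab == A.lim]
43. n23.live = 3  [c.lab + A.lim - 18]
44. n25.fin = false  [terminal]
45. n26.key = true  [terminal]
46. n22.depth = true  [not A₁.depth]
47. n22.live = 25  [A₁.live + 22]
48. n17.depth = true  [true]
49. n17.live = 18  [a.ok + 25]
50. n0.tag = "yqxzw"  [if e.key then C.ok else "r"]
51. n0.idx = "yqxzwm"  [C.ok ++ "m"]

"mpzuzuzwx"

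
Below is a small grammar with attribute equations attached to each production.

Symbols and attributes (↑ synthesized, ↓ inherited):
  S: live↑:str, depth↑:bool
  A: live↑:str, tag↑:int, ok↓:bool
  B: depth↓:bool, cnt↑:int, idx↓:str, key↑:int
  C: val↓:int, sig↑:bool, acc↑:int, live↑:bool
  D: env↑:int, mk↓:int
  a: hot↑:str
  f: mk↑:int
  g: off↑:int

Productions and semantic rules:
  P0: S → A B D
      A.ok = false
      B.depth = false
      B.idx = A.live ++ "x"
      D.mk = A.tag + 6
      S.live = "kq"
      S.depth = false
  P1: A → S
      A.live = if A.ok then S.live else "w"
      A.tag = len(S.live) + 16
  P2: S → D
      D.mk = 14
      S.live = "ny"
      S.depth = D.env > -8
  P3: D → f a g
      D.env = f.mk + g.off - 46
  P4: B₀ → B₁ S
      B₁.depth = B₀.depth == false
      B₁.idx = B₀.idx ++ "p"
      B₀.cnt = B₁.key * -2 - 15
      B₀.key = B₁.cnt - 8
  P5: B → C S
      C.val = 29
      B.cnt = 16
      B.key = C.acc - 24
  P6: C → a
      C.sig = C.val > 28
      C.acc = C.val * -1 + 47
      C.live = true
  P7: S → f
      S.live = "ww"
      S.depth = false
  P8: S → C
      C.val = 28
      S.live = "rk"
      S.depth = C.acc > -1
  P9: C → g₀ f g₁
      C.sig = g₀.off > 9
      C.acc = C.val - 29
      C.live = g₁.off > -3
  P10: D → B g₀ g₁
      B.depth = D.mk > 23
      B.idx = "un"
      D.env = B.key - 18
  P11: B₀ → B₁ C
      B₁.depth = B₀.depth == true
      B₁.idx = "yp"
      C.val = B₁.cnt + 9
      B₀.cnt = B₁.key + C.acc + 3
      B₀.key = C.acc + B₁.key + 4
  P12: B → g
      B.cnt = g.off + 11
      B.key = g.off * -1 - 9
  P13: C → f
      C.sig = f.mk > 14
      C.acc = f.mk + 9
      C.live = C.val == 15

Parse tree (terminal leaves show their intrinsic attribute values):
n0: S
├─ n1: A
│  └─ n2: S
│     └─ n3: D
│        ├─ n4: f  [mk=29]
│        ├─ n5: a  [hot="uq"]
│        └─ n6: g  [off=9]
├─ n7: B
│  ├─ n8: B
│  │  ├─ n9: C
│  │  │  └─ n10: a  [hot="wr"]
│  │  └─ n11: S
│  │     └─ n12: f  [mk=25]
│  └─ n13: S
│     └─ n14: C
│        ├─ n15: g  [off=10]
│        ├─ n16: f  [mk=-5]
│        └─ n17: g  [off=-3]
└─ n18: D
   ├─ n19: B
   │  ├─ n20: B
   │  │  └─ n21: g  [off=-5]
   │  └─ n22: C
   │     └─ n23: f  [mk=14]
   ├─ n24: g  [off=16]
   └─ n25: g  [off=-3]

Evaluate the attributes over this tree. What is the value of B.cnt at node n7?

1. n1.ok = false  [false]
2. n3.mk = 14  [14]
3. n4.mk = 29  [terminal]
4. n5.hot = "uq"  [terminal]
5. n6.off = 9  [terminal]
6. n3.env = -8  [f.mk + g.off - 46]
7. n2.live = "ny"  ["ny"]
8. n2.depth = false  [D.env > -8]
9. n1.live = "w"  [if A.ok then S.live else "w"]
10. n1.tag = 18  [len(S.live) + 16]
11. n7.depth = false  [false]
12. n7.idx = "wx"  [A.live ++ "x"]
13. n8.depth = true  [B₀.depth == false]
14. n8.idx = "wxp"  [B₀.idx ++ "p"]
15. n9.val = 29  [29]
16. n10.hot = "wr"  [terminal]
17. n9.sig = true  [C.val > 28]
18. n9.acc = 18  [C.val * -1 + 47]
19. n9.live = true  [true]
20. n12.mk = 25  [terminal]
21. n11.live = "ww"  ["ww"]
22. n11.depth = false  [false]
23. n8.cnt = 16  [16]
24. n8.key = -6  [C.acc - 24]
25. n14.val = 28  [28]
26. n15.off = 10  [terminal]
27. n16.mk = -5  [terminal]
28. n17.off = -3  [terminal]
29. n14.sig = true  [g₀.off > 9]
30. n14.acc = -1  [C.val - 29]
31. n14.live = false  [g₁.off > -3]
32. n13.live = "rk"  ["rk"]
33. n13.depth = false  [C.acc > -1]
34. n7.cnt = -3  [B₁.key * -2 - 15]
35. n7.key = 8  [B₁.cnt - 8]
36. n18.mk = 24  [A.tag + 6]
37. n19.depth = true  [D.mk > 23]
38. n19.idx = "un"  ["un"]
39. n20.depth = true  [B₀.depth == true]
40. n20.idx = "yp"  ["yp"]
41. n21.off = -5  [terminal]
42. n20.cnt = 6  [g.off + 11]
43. n20.key = -4  [g.off * -1 - 9]
44. n22.val = 15  [B₁.cnt + 9]
45. n23.mk = 14  [terminal]
46. n22.sig = false  [f.mk > 14]
47. n22.acc = 23  [f.mk + 9]
48. n22.live = true  [C.val == 15]
49. n19.cnt = 22  [B₁.key + C.acc + 3]
50. n19.key = 23  [C.acc + B₁.key + 4]
51. n24.off = 16  [terminal]
52. n25.off = -3  [terminal]
53. n18.env = 5  [B.key - 18]
54. n0.live = "kq"  ["kq"]
55. n0.depth = false  [false]

-3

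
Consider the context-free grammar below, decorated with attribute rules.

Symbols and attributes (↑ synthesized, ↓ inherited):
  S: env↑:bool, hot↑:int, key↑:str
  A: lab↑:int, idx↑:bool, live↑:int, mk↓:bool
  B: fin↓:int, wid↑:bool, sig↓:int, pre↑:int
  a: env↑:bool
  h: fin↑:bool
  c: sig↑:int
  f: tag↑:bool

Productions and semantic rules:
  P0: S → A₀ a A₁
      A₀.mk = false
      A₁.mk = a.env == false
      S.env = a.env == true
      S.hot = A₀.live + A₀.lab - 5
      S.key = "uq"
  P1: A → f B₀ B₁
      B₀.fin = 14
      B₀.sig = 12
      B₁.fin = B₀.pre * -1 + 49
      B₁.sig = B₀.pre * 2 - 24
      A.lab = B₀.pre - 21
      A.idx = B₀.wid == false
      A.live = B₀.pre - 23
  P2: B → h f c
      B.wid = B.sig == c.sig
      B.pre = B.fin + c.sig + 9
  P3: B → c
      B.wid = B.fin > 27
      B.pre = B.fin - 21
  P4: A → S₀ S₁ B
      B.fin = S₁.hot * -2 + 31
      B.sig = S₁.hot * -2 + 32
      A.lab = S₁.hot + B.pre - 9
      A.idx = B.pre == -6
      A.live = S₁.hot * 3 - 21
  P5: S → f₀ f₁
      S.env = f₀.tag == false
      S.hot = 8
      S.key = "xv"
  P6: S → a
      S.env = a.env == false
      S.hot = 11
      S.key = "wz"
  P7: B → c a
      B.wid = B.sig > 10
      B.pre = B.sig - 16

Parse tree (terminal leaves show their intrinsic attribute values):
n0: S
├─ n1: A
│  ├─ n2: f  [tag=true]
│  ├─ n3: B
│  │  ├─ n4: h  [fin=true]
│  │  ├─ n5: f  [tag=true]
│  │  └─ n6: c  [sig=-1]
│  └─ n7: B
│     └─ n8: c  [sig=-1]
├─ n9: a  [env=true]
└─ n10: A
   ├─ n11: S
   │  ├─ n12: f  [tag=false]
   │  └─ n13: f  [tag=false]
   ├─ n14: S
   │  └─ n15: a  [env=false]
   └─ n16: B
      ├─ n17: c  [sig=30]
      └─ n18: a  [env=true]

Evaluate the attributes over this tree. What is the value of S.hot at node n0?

1. n1.mk = false  [false]
2. n2.tag = true  [terminal]
3. n3.fin = 14  [14]
4. n3.sig = 12  [12]
5. n4.fin = true  [terminal]
6. n5.tag = true  [terminal]
7. n6.sig = -1  [terminal]
8. n3.wid = false  [B.sig == c.sig]
9. n3.pre = 22  [B.fin + c.sig + 9]
10. n7.fin = 27  [B₀.pre * -1 + 49]
11. n7.sig = 20  [B₀.pre * 2 - 24]
12. n8.sig = -1  [terminal]
13. n7.wid = false  [B.fin > 27]
14. n7.pre = 6  [B.fin - 21]
15. n1.lab = 1  [B₀.pre - 21]
16. n1.idx = true  [B₀.wid == false]
17. n1.live = -1  [B₀.pre - 23]
18. n9.env = true  [terminal]
19. n10.mk = false  [a.env == false]
20. n12.tag = false  [terminal]
21. n13.tag = false  [terminal]
22. n11.env = true  [f₀.tag == false]
23. n11.hot = 8  [8]
24. n11.key = "xv"  ["xv"]
25. n15.env = false  [terminal]
26. n14.env = true  [a.env == false]
27. n14.hot = 11  [11]
28. n14.key = "wz"  ["wz"]
29. n16.fin = 9  [S₁.hot * -2 + 31]
30. n16.sig = 10  [S₁.hot * -2 + 32]
31. n17.sig = 30  [terminal]
32. n18.env = true  [terminal]
33. n16.wid = false  [B.sig > 10]
34. n16.pre = -6  [B.sig - 16]
35. n10.lab = -4  [S₁.hot + B.pre - 9]
36. n10.idx = true  [B.pre == -6]
37. n10.live = 12  [S₁.hot * 3 - 21]
38. n0.env = true  [a.env == true]
39. n0.hot = -5  [A₀.live + A₀.lab - 5]
40. n0.key = "uq"  ["uq"]

-5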